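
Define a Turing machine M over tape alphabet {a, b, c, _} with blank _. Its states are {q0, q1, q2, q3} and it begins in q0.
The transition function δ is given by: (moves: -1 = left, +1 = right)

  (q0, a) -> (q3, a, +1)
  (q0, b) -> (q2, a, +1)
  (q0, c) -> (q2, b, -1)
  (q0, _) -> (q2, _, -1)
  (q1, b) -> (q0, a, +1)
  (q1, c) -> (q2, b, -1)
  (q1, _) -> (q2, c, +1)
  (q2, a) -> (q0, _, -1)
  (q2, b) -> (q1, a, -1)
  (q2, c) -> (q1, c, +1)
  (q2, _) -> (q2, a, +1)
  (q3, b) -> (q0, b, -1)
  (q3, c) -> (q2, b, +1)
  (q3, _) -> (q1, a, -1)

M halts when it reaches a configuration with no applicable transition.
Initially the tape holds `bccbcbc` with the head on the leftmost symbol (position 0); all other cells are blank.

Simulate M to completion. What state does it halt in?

q0 | [b]ccbcbc   read b → write a, move +1, go to q2
q2 | a[c]cbcbc   read c → write c, move +1, go to q1
q1 | ac[c]bcbc   read c → write b, move -1, go to q2
q2 | a[c]bbcbc   read c → write c, move +1, go to q1
q1 | ac[b]bcbc   read b → write a, move +1, go to q0
q0 | aca[b]cbc   read b → write a, move +1, go to q2
q2 | acaa[c]bc   read c → write c, move +1, go to q1
q1 | acaac[b]c   read b → write a, move +1, go to q0
q0 | acaaca[c]   read c → write b, move -1, go to q2
q2 | acaac[a]b   read a → write _, move -1, go to q0
q0 | acaa[c]_b   read c → write b, move -1, go to q2
q2 | aca[a]b_b   read a → write _, move -1, go to q0
q0 | ac[a]_b_b   read a → write a, move +1, go to q3
q3 | aca[_]b_b   read _ → write a, move -1, go to q1
q1 | ac[a]ab_b
No transition is defined for (q1, a); M halts in state q1.

q1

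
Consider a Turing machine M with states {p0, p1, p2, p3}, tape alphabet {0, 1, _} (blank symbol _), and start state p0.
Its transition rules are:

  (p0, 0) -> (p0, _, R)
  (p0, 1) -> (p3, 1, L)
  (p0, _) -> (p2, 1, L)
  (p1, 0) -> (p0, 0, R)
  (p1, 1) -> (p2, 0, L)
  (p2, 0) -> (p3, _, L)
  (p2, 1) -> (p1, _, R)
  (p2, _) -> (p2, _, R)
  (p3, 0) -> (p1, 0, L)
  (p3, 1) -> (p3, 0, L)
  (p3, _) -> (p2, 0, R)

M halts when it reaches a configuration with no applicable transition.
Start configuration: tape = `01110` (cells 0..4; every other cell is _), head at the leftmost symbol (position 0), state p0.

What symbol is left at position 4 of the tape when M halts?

p0 | [0]1110__   read 0 → write _, move R, go to p0
p0 | _[1]110__   read 1 → write 1, move L, go to p3
p3 | [_]1110__   read _ → write 0, move R, go to p2
p2 | 0[1]110__   read 1 → write _, move R, go to p1
p1 | 0_[1]10__   read 1 → write 0, move L, go to p2
p2 | 0[_]010__   read _ → write _, move R, go to p2
p2 | 0_[0]10__   read 0 → write _, move L, go to p3
p3 | 0[_]_10__   read _ → write 0, move R, go to p2
p2 | 00[_]10__   read _ → write _, move R, go to p2
p2 | 00_[1]0__   read 1 → write _, move R, go to p1
p1 | 00__[0]__   read 0 → write 0, move R, go to p0
p0 | 00__0[_]_   read _ → write 1, move L, go to p2
p2 | 00__[0]1_   read 0 → write _, move L, go to p3
p3 | 00_[_]_1_   read _ → write 0, move R, go to p2
p2 | 00_0[_]1_   read _ → write _, move R, go to p2
p2 | 00_0_[1]_   read 1 → write _, move R, go to p1
p1 | 00_0__[_]
Cell 4 holds _ when M halts.

_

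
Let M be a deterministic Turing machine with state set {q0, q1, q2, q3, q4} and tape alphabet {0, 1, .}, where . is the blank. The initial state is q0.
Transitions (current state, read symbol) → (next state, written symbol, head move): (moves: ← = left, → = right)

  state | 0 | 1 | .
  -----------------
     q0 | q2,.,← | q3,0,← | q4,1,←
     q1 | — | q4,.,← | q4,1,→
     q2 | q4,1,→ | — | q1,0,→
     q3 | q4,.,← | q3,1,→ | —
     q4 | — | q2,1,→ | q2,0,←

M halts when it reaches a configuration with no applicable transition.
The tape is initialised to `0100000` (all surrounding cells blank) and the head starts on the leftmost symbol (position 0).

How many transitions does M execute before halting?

5

q0 | .[0]100000   read 0 → write ., move ←, go to q2
q2 | [.].100000   read . → write 0, move →, go to q1
q1 | 0[.]100000   read . → write 1, move →, go to q4
q4 | 01[1]00000   read 1 → write 1, move →, go to q2
q2 | 011[0]0000   read 0 → write 1, move →, go to q4
q4 | 0111[0]000
M halts after 5 transitions.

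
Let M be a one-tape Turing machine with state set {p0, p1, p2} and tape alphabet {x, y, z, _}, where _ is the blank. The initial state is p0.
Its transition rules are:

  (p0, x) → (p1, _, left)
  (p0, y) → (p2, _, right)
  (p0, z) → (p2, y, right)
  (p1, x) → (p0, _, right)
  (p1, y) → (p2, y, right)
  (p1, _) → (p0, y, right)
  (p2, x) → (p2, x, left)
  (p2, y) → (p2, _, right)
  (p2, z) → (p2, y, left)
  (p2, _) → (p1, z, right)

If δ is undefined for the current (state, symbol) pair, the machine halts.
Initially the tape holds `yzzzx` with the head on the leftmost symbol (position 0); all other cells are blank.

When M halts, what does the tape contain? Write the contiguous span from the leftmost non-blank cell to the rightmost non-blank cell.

p0 | [y]zzzx_   read y → write _, move right, go to p2
p2 | _[z]zzx_   read z → write y, move left, go to p2
p2 | [_]yzzx_   read _ → write z, move right, go to p1
p1 | z[y]zzx_   read y → write y, move right, go to p2
p2 | zy[z]zx_   read z → write y, move left, go to p2
p2 | z[y]yzx_   read y → write _, move right, go to p2
p2 | z_[y]zx_   read y → write _, move right, go to p2
p2 | z__[z]x_   read z → write y, move left, go to p2
p2 | z_[_]yx_   read _ → write z, move right, go to p1
p1 | z_z[y]x_   read y → write y, move right, go to p2
p2 | z_zy[x]_   read x → write x, move left, go to p2
p2 | z_z[y]x_   read y → write _, move right, go to p2
p2 | z_z_[x]_   read x → write x, move left, go to p2
p2 | z_z[_]x_   read _ → write z, move right, go to p1
p1 | z_zz[x]_   read x → write _, move right, go to p0
p0 | z_zz_[_]
The non-blank tape span at halt is z_zz.

z_zz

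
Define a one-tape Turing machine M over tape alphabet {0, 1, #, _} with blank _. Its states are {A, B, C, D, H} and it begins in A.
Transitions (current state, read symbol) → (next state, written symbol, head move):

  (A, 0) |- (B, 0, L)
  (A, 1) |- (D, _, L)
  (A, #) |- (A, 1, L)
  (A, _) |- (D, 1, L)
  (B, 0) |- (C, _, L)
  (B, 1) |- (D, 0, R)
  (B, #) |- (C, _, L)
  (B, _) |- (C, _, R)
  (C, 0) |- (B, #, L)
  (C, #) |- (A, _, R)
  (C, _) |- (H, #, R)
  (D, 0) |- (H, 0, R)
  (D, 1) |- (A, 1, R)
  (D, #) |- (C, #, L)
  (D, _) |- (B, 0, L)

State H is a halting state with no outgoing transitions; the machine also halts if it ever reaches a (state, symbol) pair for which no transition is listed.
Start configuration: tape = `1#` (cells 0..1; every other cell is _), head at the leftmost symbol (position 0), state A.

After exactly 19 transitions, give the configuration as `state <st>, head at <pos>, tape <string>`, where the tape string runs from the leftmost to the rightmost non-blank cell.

state D, head at -1, tape 1#

A | __[1]#   read 1 → write _, move L, go to D
D | _[_]_#   read _ → write 0, move L, go to B
B | [_]0_#   read _ → write _, move R, go to C
C | _[0]_#   read 0 → write #, move L, go to B
B | [_]#_#   read _ → write _, move R, go to C
C | _[#]_#   read # → write _, move R, go to A
A | __[_]#   read _ → write 1, move L, go to D
D | _[_]1#   read _ → write 0, move L, go to B
B | [_]01#   read _ → write _, move R, go to C
C | _[0]1#   read 0 → write #, move L, go to B
B | [_]#1#   read _ → write _, move R, go to C
C | _[#]1#   read # → write _, move R, go to A
A | __[1]#   read 1 → write _, move L, go to D
D | _[_]_#   read _ → write 0, move L, go to B
B | [_]0_#   read _ → write _, move R, go to C
C | _[0]_#   read 0 → write #, move L, go to B
B | [_]#_#   read _ → write _, move R, go to C
C | _[#]_#   read # → write _, move R, go to A
A | __[_]#   read _ → write 1, move L, go to D
D | _[_]1#
After 19 steps: state D, head at -1, tape 1#.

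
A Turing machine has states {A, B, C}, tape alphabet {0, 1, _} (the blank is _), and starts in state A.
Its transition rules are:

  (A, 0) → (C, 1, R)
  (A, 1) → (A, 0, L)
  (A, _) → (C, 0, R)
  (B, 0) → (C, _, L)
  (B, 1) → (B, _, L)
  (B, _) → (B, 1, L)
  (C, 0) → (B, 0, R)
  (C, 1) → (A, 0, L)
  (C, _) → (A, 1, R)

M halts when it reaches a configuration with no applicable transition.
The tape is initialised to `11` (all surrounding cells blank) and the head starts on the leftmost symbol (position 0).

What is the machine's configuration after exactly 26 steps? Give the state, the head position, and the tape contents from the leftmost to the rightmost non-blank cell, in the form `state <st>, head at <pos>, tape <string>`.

state C, head at -4, tape 11_1

state=A head=0 tape=____[1]1   (A,1)→(A,0,L)
state=A head=-1 tape=___[_]01   (A,_)→(C,0,R)
state=C head=0 tape=___0[0]1   (C,0)→(B,0,R)
state=B head=1 tape=___00[1]   (B,1)→(B,_,L)
state=B head=0 tape=___0[0]_   (B,0)→(C,_,L)
state=C head=-1 tape=___[0]__   (C,0)→(B,0,R)
state=B head=0 tape=___0[_]_   (B,_)→(B,1,L)
state=B head=-1 tape=___[0]1_   (B,0)→(C,_,L)
state=C head=-2 tape=__[_]_1_   (C,_)→(A,1,R)
state=A head=-1 tape=__1[_]1_   (A,_)→(C,0,R)
state=C head=0 tape=__10[1]_   (C,1)→(A,0,L)
state=A head=-1 tape=__1[0]0_   (A,0)→(C,1,R)
state=C head=0 tape=__11[0]_   (C,0)→(B,0,R)
state=B head=1 tape=__110[_]   (B,_)→(B,1,L)
state=B head=0 tape=__11[0]1   (B,0)→(C,_,L)
state=C head=-1 tape=__1[1]_1   (C,1)→(A,0,L)
state=A head=-2 tape=__[1]0_1   (A,1)→(A,0,L)
state=A head=-3 tape=_[_]00_1   (A,_)→(C,0,R)
state=C head=-2 tape=_0[0]0_1   (C,0)→(B,0,R)
state=B head=-1 tape=_00[0]_1   (B,0)→(C,_,L)
state=C head=-2 tape=_0[0]__1   (C,0)→(B,0,R)
state=B head=-1 tape=_00[_]_1   (B,_)→(B,1,L)
state=B head=-2 tape=_0[0]1_1   (B,0)→(C,_,L)
state=C head=-3 tape=_[0]_1_1   (C,0)→(B,0,R)
state=B head=-2 tape=_0[_]1_1   (B,_)→(B,1,L)
state=B head=-3 tape=_[0]11_1   (B,0)→(C,_,L)
state=C head=-4 tape=[_]_11_1
After 26 steps: state C, head at -4, tape 11_1.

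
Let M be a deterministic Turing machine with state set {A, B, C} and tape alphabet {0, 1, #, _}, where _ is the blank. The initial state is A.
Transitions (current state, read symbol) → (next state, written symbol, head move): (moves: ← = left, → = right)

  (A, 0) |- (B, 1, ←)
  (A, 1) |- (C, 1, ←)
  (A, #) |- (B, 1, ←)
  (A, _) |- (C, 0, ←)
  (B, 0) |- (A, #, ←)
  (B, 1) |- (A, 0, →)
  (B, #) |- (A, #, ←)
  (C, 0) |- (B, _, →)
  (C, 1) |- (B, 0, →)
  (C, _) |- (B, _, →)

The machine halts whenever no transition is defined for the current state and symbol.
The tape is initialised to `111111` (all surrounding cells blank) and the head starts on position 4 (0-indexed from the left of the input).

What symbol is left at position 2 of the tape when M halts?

A | _1111[1]1_   read 1 → write 1, move ←, go to C
C | _111[1]11_   read 1 → write 0, move →, go to B
B | _1110[1]1_   read 1 → write 0, move →, go to A
A | _11100[1]_   read 1 → write 1, move ←, go to C
C | _1110[0]1_   read 0 → write _, move →, go to B
B | _1110_[1]_   read 1 → write 0, move →, go to A
A | _1110_0[_]   read _ → write 0, move ←, go to C
C | _1110_[0]0   read 0 → write _, move →, go to B
B | _1110__[0]   read 0 → write #, move ←, go to A
A | _1110_[_]#   read _ → write 0, move ←, go to C
C | _1110[_]0#   read _ → write _, move →, go to B
B | _1110_[0]#   read 0 → write #, move ←, go to A
A | _1110[_]##   read _ → write 0, move ←, go to C
C | _111[0]0##   read 0 → write _, move →, go to B
B | _111_[0]##   read 0 → write #, move ←, go to A
A | _111[_]###   read _ → write 0, move ←, go to C
C | _11[1]0###   read 1 → write 0, move →, go to B
B | _110[0]###   read 0 → write #, move ←, go to A
A | _11[0]####   read 0 → write 1, move ←, go to B
B | _1[1]1####   read 1 → write 0, move →, go to A
A | _10[1]####   read 1 → write 1, move ←, go to C
C | _1[0]1####   read 0 → write _, move →, go to B
B | _1_[1]####   read 1 → write 0, move →, go to A
A | _1_0[#]###   read # → write 1, move ←, go to B
B | _1_[0]1###   read 0 → write #, move ←, go to A
A | _1[_]#1###   read _ → write 0, move ←, go to C
C | _[1]0#1###   read 1 → write 0, move →, go to B
B | _0[0]#1###   read 0 → write #, move ←, go to A
A | _[0]##1###   read 0 → write 1, move ←, go to B
B | [_]1##1###
Cell 2 holds # when M halts.

#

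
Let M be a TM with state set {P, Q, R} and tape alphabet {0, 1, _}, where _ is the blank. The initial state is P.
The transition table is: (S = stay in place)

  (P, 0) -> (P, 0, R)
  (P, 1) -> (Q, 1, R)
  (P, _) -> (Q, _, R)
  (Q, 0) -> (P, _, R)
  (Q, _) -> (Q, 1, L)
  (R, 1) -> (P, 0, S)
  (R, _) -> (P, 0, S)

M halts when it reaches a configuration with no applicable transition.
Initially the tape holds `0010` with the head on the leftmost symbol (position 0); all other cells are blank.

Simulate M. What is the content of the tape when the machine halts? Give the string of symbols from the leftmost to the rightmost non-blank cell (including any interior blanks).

001111

P | [0]010__   read 0 → write 0, move R, go to P
P | 0[0]10__   read 0 → write 0, move R, go to P
P | 00[1]0__   read 1 → write 1, move R, go to Q
Q | 001[0]__   read 0 → write _, move R, go to P
P | 001_[_]_   read _ → write _, move R, go to Q
Q | 001__[_]   read _ → write 1, move L, go to Q
Q | 001_[_]1   read _ → write 1, move L, go to Q
Q | 001[_]11   read _ → write 1, move L, go to Q
Q | 00[1]111
The non-blank tape span at halt is 001111.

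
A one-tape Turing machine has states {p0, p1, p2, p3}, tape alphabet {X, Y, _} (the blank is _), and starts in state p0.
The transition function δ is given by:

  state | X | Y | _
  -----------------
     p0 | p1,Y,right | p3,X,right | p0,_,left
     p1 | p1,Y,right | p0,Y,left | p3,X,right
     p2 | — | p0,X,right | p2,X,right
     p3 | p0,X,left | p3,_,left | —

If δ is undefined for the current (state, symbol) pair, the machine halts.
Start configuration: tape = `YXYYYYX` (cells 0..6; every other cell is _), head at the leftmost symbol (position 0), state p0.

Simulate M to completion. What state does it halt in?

p3

p0 | [Y]XYYYYX__   read Y → write X, move right, go to p3
p3 | X[X]YYYYX__   read X → write X, move left, go to p0
p0 | [X]XYYYYX__   read X → write Y, move right, go to p1
p1 | Y[X]YYYYX__   read X → write Y, move right, go to p1
p1 | YY[Y]YYYX__   read Y → write Y, move left, go to p0
p0 | Y[Y]YYYYX__   read Y → write X, move right, go to p3
p3 | YX[Y]YYYX__   read Y → write _, move left, go to p3
p3 | Y[X]_YYYX__   read X → write X, move left, go to p0
p0 | [Y]X_YYYX__   read Y → write X, move right, go to p3
p3 | X[X]_YYYX__   read X → write X, move left, go to p0
p0 | [X]X_YYYX__   read X → write Y, move right, go to p1
p1 | Y[X]_YYYX__   read X → write Y, move right, go to p1
p1 | YY[_]YYYX__   read _ → write X, move right, go to p3
p3 | YYX[Y]YYX__   read Y → write _, move left, go to p3
p3 | YY[X]_YYX__   read X → write X, move left, go to p0
p0 | Y[Y]X_YYX__   read Y → write X, move right, go to p3
p3 | YX[X]_YYX__   read X → write X, move left, go to p0
p0 | Y[X]X_YYX__   read X → write Y, move right, go to p1
p1 | YY[X]_YYX__   read X → write Y, move right, go to p1
p1 | YYY[_]YYX__   read _ → write X, move right, go to p3
p3 | YYYX[Y]YX__   read Y → write _, move left, go to p3
p3 | YYY[X]_YX__   read X → write X, move left, go to p0
p0 | YY[Y]X_YX__   read Y → write X, move right, go to p3
p3 | YYX[X]_YX__   read X → write X, move left, go to p0
p0 | YY[X]X_YX__   read X → write Y, move right, go to p1
p1 | YYY[X]_YX__   read X → write Y, move right, go to p1
p1 | YYYY[_]YX__   read _ → write X, move right, go to p3
p3 | YYYYX[Y]X__   read Y → write _, move left, go to p3
p3 | YYYY[X]_X__   read X → write X, move left, go to p0
p0 | YYY[Y]X_X__   read Y → write X, move right, go to p3
p3 | YYYX[X]_X__   read X → write X, move left, go to p0
p0 | YYY[X]X_X__   read X → write Y, move right, go to p1
p1 | YYYY[X]_X__   read X → write Y, move right, go to p1
p1 | YYYYY[_]X__   read _ → write X, move right, go to p3
p3 | YYYYYX[X]__   read X → write X, move left, go to p0
p0 | YYYYY[X]X__   read X → write Y, move right, go to p1
p1 | YYYYYY[X]__   read X → write Y, move right, go to p1
p1 | YYYYYYY[_]_   read _ → write X, move right, go to p3
p3 | YYYYYYYX[_]
No transition is defined for (p3, _); M halts in state p3.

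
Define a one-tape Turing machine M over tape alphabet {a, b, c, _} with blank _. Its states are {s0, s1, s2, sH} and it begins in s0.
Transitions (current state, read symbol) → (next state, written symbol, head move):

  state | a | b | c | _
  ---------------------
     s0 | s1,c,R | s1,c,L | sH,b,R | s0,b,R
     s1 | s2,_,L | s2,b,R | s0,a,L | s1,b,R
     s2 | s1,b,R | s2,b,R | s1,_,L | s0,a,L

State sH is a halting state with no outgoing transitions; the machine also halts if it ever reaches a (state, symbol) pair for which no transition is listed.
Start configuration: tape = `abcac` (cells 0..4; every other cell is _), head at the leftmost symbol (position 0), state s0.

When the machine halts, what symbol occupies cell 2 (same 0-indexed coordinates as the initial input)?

state=s0 head=0 tape=_[a]bcac   (s0,a)→(s1,c,R)
state=s1 head=1 tape=_c[b]cac   (s1,b)→(s2,b,R)
state=s2 head=2 tape=_cb[c]ac   (s2,c)→(s1,_,L)
state=s1 head=1 tape=_c[b]_ac   (s1,b)→(s2,b,R)
state=s2 head=2 tape=_cb[_]ac   (s2,_)→(s0,a,L)
state=s0 head=1 tape=_c[b]aac   (s0,b)→(s1,c,L)
state=s1 head=0 tape=_[c]caac   (s1,c)→(s0,a,L)
state=s0 head=-1 tape=[_]acaac   (s0,_)→(s0,b,R)
state=s0 head=0 tape=b[a]caac   (s0,a)→(s1,c,R)
state=s1 head=1 tape=bc[c]aac   (s1,c)→(s0,a,L)
state=s0 head=0 tape=b[c]aaac   (s0,c)→(sH,b,R)
state=sH head=1 tape=bb[a]aac
Cell 2 holds a when M halts.

a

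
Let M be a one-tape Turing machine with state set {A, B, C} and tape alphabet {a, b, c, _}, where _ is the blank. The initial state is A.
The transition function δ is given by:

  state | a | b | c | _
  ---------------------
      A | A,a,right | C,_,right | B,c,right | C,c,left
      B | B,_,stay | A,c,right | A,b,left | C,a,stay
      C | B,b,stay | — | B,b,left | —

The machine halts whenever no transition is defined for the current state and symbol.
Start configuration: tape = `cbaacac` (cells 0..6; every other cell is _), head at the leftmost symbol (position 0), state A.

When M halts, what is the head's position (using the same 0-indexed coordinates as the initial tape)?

A | [c]baacac___   read c → write c, move right, go to B
B | c[b]aacac___   read b → write c, move right, go to A
A | cc[a]acac___   read a → write a, move right, go to A
A | cca[a]cac___   read a → write a, move right, go to A
A | ccaa[c]ac___   read c → write c, move right, go to B
B | ccaac[a]c___   read a → write _, move stay, go to B
B | ccaac[_]c___   read _ → write a, move stay, go to C
C | ccaac[a]c___   read a → write b, move stay, go to B
B | ccaac[b]c___   read b → write c, move right, go to A
A | ccaacc[c]___   read c → write c, move right, go to B
B | ccaaccc[_]__   read _ → write a, move stay, go to C
C | ccaaccc[a]__   read a → write b, move stay, go to B
B | ccaaccc[b]__   read b → write c, move right, go to A
A | ccaacccc[_]_   read _ → write c, move left, go to C
C | ccaaccc[c]c_   read c → write b, move left, go to B
B | ccaacc[c]bc_   read c → write b, move left, go to A
A | ccaac[c]bbc_   read c → write c, move right, go to B
B | ccaacc[b]bc_   read b → write c, move right, go to A
A | ccaaccc[b]c_   read b → write _, move right, go to C
C | ccaaccc_[c]_   read c → write b, move left, go to B
B | ccaaccc[_]b_   read _ → write a, move stay, go to C
C | ccaaccc[a]b_   read a → write b, move stay, go to B
B | ccaaccc[b]b_   read b → write c, move right, go to A
A | ccaacccc[b]_   read b → write _, move right, go to C
C | ccaacccc_[_]
At halt the head is at cell 9.

9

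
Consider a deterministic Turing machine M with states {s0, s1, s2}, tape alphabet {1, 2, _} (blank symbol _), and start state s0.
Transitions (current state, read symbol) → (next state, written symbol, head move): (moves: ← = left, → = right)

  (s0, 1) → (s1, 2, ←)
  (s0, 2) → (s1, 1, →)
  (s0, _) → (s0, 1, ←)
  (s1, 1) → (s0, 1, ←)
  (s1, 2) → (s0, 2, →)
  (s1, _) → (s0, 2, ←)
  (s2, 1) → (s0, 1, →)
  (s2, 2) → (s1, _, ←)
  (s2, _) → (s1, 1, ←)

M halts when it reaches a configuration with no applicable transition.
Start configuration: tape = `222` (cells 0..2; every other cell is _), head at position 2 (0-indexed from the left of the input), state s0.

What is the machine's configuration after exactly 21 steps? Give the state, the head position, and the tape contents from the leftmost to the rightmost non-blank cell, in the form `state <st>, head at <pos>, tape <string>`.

state=s0 head=2 tape=22[2]__   (s0,2)→(s1,1,→)
state=s1 head=3 tape=221[_]_   (s1,_)→(s0,2,←)
state=s0 head=2 tape=22[1]2_   (s0,1)→(s1,2,←)
state=s1 head=1 tape=2[2]22_   (s1,2)→(s0,2,→)
state=s0 head=2 tape=22[2]2_   (s0,2)→(s1,1,→)
state=s1 head=3 tape=221[2]_   (s1,2)→(s0,2,→)
state=s0 head=4 tape=2212[_]   (s0,_)→(s0,1,←)
state=s0 head=3 tape=221[2]1   (s0,2)→(s1,1,→)
state=s1 head=4 tape=2211[1]   (s1,1)→(s0,1,←)
state=s0 head=3 tape=221[1]1   (s0,1)→(s1,2,←)
state=s1 head=2 tape=22[1]21   (s1,1)→(s0,1,←)
state=s0 head=1 tape=2[2]121   (s0,2)→(s1,1,→)
state=s1 head=2 tape=21[1]21   (s1,1)→(s0,1,←)
state=s0 head=1 tape=2[1]121   (s0,1)→(s1,2,←)
state=s1 head=0 tape=[2]2121   (s1,2)→(s0,2,→)
state=s0 head=1 tape=2[2]121   (s0,2)→(s1,1,→)
state=s1 head=2 tape=21[1]21   (s1,1)→(s0,1,←)
state=s0 head=1 tape=2[1]121   (s0,1)→(s1,2,←)
state=s1 head=0 tape=[2]2121   (s1,2)→(s0,2,→)
state=s0 head=1 tape=2[2]121   (s0,2)→(s1,1,→)
state=s1 head=2 tape=21[1]21   (s1,1)→(s0,1,←)
state=s0 head=1 tape=2[1]121
After 21 steps: state s0, head at 1, tape 21121.

state s0, head at 1, tape 21121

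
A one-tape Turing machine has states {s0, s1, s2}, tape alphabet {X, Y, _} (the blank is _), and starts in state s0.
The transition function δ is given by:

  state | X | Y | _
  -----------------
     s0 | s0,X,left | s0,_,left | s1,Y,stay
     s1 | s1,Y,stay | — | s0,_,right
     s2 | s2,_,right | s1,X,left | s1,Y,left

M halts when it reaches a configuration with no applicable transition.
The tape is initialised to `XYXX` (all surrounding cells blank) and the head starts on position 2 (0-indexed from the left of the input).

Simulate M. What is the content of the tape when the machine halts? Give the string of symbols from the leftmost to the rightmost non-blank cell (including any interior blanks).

YX_XX

s0 | _XY[X]X   read X → write X, move left, go to s0
s0 | _X[Y]XX   read Y → write _, move left, go to s0
s0 | _[X]_XX   read X → write X, move left, go to s0
s0 | [_]X_XX   read _ → write Y, move stay, go to s1
s1 | [Y]X_XX
The non-blank tape span at halt is YX_XX.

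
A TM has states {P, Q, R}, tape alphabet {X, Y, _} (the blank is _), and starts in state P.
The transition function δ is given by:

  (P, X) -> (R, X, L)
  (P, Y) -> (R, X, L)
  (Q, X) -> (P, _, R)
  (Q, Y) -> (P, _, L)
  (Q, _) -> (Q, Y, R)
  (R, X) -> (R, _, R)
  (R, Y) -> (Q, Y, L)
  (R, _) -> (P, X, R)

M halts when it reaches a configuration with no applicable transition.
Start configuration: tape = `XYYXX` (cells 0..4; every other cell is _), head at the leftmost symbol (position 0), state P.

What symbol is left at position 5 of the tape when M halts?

X

state=P head=0 tape=_[X]YYXX__   (P,X)→(R,X,L)
state=R head=-1 tape=[_]XYYXX__   (R,_)→(P,X,R)
state=P head=0 tape=X[X]YYXX__   (P,X)→(R,X,L)
state=R head=-1 tape=[X]XYYXX__   (R,X)→(R,_,R)
state=R head=0 tape=_[X]YYXX__   (R,X)→(R,_,R)
state=R head=1 tape=__[Y]YXX__   (R,Y)→(Q,Y,L)
state=Q head=0 tape=_[_]YYXX__   (Q,_)→(Q,Y,R)
state=Q head=1 tape=_Y[Y]YXX__   (Q,Y)→(P,_,L)
state=P head=0 tape=_[Y]_YXX__   (P,Y)→(R,X,L)
state=R head=-1 tape=[_]X_YXX__   (R,_)→(P,X,R)
state=P head=0 tape=X[X]_YXX__   (P,X)→(R,X,L)
state=R head=-1 tape=[X]X_YXX__   (R,X)→(R,_,R)
state=R head=0 tape=_[X]_YXX__   (R,X)→(R,_,R)
state=R head=1 tape=__[_]YXX__   (R,_)→(P,X,R)
state=P head=2 tape=__X[Y]XX__   (P,Y)→(R,X,L)
state=R head=1 tape=__[X]XXX__   (R,X)→(R,_,R)
state=R head=2 tape=___[X]XX__   (R,X)→(R,_,R)
state=R head=3 tape=____[X]X__   (R,X)→(R,_,R)
state=R head=4 tape=_____[X]__   (R,X)→(R,_,R)
state=R head=5 tape=______[_]_   (R,_)→(P,X,R)
state=P head=6 tape=______X[_]
Cell 5 holds X when M halts.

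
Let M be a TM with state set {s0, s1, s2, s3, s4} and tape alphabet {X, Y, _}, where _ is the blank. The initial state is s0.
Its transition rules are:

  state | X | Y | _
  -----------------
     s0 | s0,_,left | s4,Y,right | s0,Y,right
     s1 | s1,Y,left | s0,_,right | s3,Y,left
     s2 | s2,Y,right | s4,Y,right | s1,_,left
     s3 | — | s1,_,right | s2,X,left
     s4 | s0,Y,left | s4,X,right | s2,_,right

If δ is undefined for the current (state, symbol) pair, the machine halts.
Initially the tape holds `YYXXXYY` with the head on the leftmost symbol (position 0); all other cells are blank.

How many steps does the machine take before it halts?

20

s0 | [Y]YXXXYY__   read Y → write Y, move right, go to s4
s4 | Y[Y]XXXYY__   read Y → write X, move right, go to s4
s4 | YX[X]XXYY__   read X → write Y, move left, go to s0
s0 | Y[X]YXXYY__   read X → write _, move left, go to s0
s0 | [Y]_YXXYY__   read Y → write Y, move right, go to s4
s4 | Y[_]YXXYY__   read _ → write _, move right, go to s2
s2 | Y_[Y]XXYY__   read Y → write Y, move right, go to s4
s4 | Y_Y[X]XYY__   read X → write Y, move left, go to s0
s0 | Y_[Y]YXYY__   read Y → write Y, move right, go to s4
s4 | Y_Y[Y]XYY__   read Y → write X, move right, go to s4
s4 | Y_YX[X]YY__   read X → write Y, move left, go to s0
s0 | Y_Y[X]YYY__   read X → write _, move left, go to s0
s0 | Y_[Y]_YYY__   read Y → write Y, move right, go to s4
s4 | Y_Y[_]YYY__   read _ → write _, move right, go to s2
s2 | Y_Y_[Y]YY__   read Y → write Y, move right, go to s4
s4 | Y_Y_Y[Y]Y__   read Y → write X, move right, go to s4
s4 | Y_Y_YX[Y]__   read Y → write X, move right, go to s4
s4 | Y_Y_YXX[_]_   read _ → write _, move right, go to s2
s2 | Y_Y_YXX_[_]   read _ → write _, move left, go to s1
s1 | Y_Y_YXX[_]_   read _ → write Y, move left, go to s3
s3 | Y_Y_YX[X]Y_
M halts after 20 transitions.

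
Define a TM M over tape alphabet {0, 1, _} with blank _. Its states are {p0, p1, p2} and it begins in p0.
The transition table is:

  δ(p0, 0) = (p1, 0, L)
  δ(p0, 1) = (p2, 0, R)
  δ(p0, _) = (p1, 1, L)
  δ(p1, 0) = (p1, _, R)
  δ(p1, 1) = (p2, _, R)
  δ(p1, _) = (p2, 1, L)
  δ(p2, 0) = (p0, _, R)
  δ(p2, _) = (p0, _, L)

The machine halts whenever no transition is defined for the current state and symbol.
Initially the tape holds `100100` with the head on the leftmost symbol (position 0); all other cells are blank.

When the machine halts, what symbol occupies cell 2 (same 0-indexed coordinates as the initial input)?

p0 | [1]00100_   read 1 → write 0, move R, go to p2
p2 | 0[0]0100_   read 0 → write _, move R, go to p0
p0 | 0_[0]100_   read 0 → write 0, move L, go to p1
p1 | 0[_]0100_   read _ → write 1, move L, go to p2
p2 | [0]10100_   read 0 → write _, move R, go to p0
p0 | _[1]0100_   read 1 → write 0, move R, go to p2
p2 | _0[0]100_   read 0 → write _, move R, go to p0
p0 | _0_[1]00_   read 1 → write 0, move R, go to p2
p2 | _0_0[0]0_   read 0 → write _, move R, go to p0
p0 | _0_0_[0]_   read 0 → write 0, move L, go to p1
p1 | _0_0[_]0_   read _ → write 1, move L, go to p2
p2 | _0_[0]10_   read 0 → write _, move R, go to p0
p0 | _0__[1]0_   read 1 → write 0, move R, go to p2
p2 | _0__0[0]_   read 0 → write _, move R, go to p0
p0 | _0__0_[_]   read _ → write 1, move L, go to p1
p1 | _0__0[_]1   read _ → write 1, move L, go to p2
p2 | _0__[0]11   read 0 → write _, move R, go to p0
p0 | _0___[1]1   read 1 → write 0, move R, go to p2
p2 | _0___0[1]
Cell 2 holds _ when M halts.

_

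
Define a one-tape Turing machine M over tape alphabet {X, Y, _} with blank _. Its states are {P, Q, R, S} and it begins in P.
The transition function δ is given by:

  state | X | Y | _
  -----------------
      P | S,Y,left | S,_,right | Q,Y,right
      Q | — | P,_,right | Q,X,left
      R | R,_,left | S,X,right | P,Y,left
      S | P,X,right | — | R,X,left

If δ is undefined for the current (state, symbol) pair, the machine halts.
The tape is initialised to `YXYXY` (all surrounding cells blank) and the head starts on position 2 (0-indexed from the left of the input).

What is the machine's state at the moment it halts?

Q

P | __YX[Y]XY_   read Y → write _, move right, go to S
S | __YX_[X]Y_   read X → write X, move right, go to P
P | __YX_X[Y]_   read Y → write _, move right, go to S
S | __YX_X_[_]   read _ → write X, move left, go to R
R | __YX_X[_]X   read _ → write Y, move left, go to P
P | __YX_[X]YX   read X → write Y, move left, go to S
S | __YX[_]YYX   read _ → write X, move left, go to R
R | __Y[X]XYYX   read X → write _, move left, go to R
R | __[Y]_XYYX   read Y → write X, move right, go to S
S | __X[_]XYYX   read _ → write X, move left, go to R
R | __[X]XXYYX   read X → write _, move left, go to R
R | _[_]_XXYYX   read _ → write Y, move left, go to P
P | [_]Y_XXYYX   read _ → write Y, move right, go to Q
Q | Y[Y]_XXYYX   read Y → write _, move right, go to P
P | Y_[_]XXYYX   read _ → write Y, move right, go to Q
Q | Y_Y[X]XYYX
No transition is defined for (Q, X); M halts in state Q.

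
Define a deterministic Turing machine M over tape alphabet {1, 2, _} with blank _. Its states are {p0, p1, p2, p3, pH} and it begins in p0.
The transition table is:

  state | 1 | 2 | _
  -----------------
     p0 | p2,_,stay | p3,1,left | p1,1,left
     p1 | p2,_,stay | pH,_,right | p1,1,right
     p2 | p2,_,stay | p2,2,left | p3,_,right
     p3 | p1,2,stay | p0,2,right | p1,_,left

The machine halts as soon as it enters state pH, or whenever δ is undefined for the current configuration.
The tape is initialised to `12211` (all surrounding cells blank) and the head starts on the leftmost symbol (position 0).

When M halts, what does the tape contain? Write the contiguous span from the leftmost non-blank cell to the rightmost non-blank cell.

2__1

state=p0 head=0 tape=[1]2211   (p0,1)→(p2,_,stay)
state=p2 head=0 tape=[_]2211   (p2,_)→(p3,_,right)
state=p3 head=1 tape=_[2]211   (p3,2)→(p0,2,right)
state=p0 head=2 tape=_2[2]11   (p0,2)→(p3,1,left)
state=p3 head=1 tape=_[2]111   (p3,2)→(p0,2,right)
state=p0 head=2 tape=_2[1]11   (p0,1)→(p2,_,stay)
state=p2 head=2 tape=_2[_]11   (p2,_)→(p3,_,right)
state=p3 head=3 tape=_2_[1]1   (p3,1)→(p1,2,stay)
state=p1 head=3 tape=_2_[2]1   (p1,2)→(pH,_,right)
state=pH head=4 tape=_2__[1]
The non-blank tape span at halt is 2__1.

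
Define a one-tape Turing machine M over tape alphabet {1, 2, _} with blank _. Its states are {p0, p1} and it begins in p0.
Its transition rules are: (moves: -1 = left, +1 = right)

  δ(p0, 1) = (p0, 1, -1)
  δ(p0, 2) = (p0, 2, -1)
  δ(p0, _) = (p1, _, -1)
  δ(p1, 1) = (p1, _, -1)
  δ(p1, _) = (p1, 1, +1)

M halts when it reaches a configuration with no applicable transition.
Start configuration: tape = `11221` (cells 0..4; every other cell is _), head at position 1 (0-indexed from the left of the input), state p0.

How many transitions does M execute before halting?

23

state=p0 head=1 tape=____1[1]221   (p0,1)→(p0,1,-1)
state=p0 head=0 tape=____[1]1221   (p0,1)→(p0,1,-1)
state=p0 head=-1 tape=___[_]11221   (p0,_)→(p1,_,-1)
state=p1 head=-2 tape=__[_]_11221   (p1,_)→(p1,1,+1)
state=p1 head=-1 tape=__1[_]11221   (p1,_)→(p1,1,+1)
state=p1 head=0 tape=__11[1]1221   (p1,1)→(p1,_,-1)
state=p1 head=-1 tape=__1[1]_1221   (p1,1)→(p1,_,-1)
state=p1 head=-2 tape=__[1]__1221   (p1,1)→(p1,_,-1)
state=p1 head=-3 tape=_[_]___1221   (p1,_)→(p1,1,+1)
state=p1 head=-2 tape=_1[_]__1221   (p1,_)→(p1,1,+1)
state=p1 head=-1 tape=_11[_]_1221   (p1,_)→(p1,1,+1)
state=p1 head=0 tape=_111[_]1221   (p1,_)→(p1,1,+1)
state=p1 head=1 tape=_1111[1]221   (p1,1)→(p1,_,-1)
state=p1 head=0 tape=_111[1]_221   (p1,1)→(p1,_,-1)
state=p1 head=-1 tape=_11[1]__221   (p1,1)→(p1,_,-1)
state=p1 head=-2 tape=_1[1]___221   (p1,1)→(p1,_,-1)
state=p1 head=-3 tape=_[1]____221   (p1,1)→(p1,_,-1)
state=p1 head=-4 tape=[_]_____221   (p1,_)→(p1,1,+1)
state=p1 head=-3 tape=1[_]____221   (p1,_)→(p1,1,+1)
state=p1 head=-2 tape=11[_]___221   (p1,_)→(p1,1,+1)
state=p1 head=-1 tape=111[_]__221   (p1,_)→(p1,1,+1)
state=p1 head=0 tape=1111[_]_221   (p1,_)→(p1,1,+1)
state=p1 head=1 tape=11111[_]221   (p1,_)→(p1,1,+1)
state=p1 head=2 tape=111111[2]21
M halts after 23 transitions.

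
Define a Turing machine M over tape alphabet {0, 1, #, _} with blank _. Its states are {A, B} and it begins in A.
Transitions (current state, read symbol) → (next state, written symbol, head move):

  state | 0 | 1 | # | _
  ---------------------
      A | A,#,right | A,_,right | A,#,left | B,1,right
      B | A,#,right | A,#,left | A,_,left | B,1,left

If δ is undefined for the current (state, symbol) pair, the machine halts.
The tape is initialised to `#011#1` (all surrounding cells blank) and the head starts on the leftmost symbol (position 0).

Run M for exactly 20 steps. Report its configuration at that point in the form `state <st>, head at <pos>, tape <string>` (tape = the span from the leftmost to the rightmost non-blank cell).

state B, head at 6, tape 1#___1

A | _[#]011#1_   read # → write #, move left, go to A
A | [_]#011#1_   read _ → write 1, move right, go to B
B | 1[#]011#1_   read # → write _, move left, go to A
A | [1]_011#1_   read 1 → write _, move right, go to A
A | _[_]011#1_   read _ → write 1, move right, go to B
B | _1[0]11#1_   read 0 → write #, move right, go to A
A | _1#[1]1#1_   read 1 → write _, move right, go to A
A | _1#_[1]#1_   read 1 → write _, move right, go to A
A | _1#__[#]1_   read # → write #, move left, go to A
A | _1#_[_]#1_   read _ → write 1, move right, go to B
B | _1#_1[#]1_   read # → write _, move left, go to A
A | _1#_[1]_1_   read 1 → write _, move right, go to A
A | _1#__[_]1_   read _ → write 1, move right, go to B
B | _1#__1[1]_   read 1 → write #, move left, go to A
A | _1#__[1]#_   read 1 → write _, move right, go to A
A | _1#___[#]_   read # → write #, move left, go to A
A | _1#__[_]#_   read _ → write 1, move right, go to B
B | _1#__1[#]_   read # → write _, move left, go to A
A | _1#__[1]__   read 1 → write _, move right, go to A
A | _1#___[_]_   read _ → write 1, move right, go to B
B | _1#___1[_]
After 20 steps: state B, head at 6, tape 1#___1.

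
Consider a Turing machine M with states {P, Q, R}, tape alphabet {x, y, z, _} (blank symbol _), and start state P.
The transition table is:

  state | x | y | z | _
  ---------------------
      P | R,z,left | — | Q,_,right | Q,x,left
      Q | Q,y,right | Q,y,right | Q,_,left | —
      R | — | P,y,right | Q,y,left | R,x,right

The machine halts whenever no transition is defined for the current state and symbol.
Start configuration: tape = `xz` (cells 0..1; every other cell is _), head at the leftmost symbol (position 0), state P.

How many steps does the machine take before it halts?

7

P | _[x]z   read x → write z, move left, go to R
R | [_]zz   read _ → write x, move right, go to R
R | x[z]z   read z → write y, move left, go to Q
Q | [x]yz   read x → write y, move right, go to Q
Q | y[y]z   read y → write y, move right, go to Q
Q | yy[z]   read z → write _, move left, go to Q
Q | y[y]_   read y → write y, move right, go to Q
Q | yy[_]
M halts after 7 transitions.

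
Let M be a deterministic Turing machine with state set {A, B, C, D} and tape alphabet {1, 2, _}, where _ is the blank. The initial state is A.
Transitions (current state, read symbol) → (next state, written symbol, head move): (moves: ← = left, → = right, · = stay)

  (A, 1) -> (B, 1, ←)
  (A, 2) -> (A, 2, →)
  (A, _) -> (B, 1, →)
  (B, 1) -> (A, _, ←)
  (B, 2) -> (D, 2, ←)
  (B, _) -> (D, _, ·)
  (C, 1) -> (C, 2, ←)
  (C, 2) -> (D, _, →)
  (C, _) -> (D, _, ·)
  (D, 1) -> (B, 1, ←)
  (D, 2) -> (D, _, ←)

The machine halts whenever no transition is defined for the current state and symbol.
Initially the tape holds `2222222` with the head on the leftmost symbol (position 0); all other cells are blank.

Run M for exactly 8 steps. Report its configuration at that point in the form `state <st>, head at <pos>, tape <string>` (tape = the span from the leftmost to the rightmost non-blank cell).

A | [2]222222__   read 2 → write 2, move →, go to A
A | 2[2]22222__   read 2 → write 2, move →, go to A
A | 22[2]2222__   read 2 → write 2, move →, go to A
A | 222[2]222__   read 2 → write 2, move →, go to A
A | 2222[2]22__   read 2 → write 2, move →, go to A
A | 22222[2]2__   read 2 → write 2, move →, go to A
A | 222222[2]__   read 2 → write 2, move →, go to A
A | 2222222[_]_   read _ → write 1, move →, go to B
B | 22222221[_]
After 8 steps: state B, head at 8, tape 22222221.

state B, head at 8, tape 22222221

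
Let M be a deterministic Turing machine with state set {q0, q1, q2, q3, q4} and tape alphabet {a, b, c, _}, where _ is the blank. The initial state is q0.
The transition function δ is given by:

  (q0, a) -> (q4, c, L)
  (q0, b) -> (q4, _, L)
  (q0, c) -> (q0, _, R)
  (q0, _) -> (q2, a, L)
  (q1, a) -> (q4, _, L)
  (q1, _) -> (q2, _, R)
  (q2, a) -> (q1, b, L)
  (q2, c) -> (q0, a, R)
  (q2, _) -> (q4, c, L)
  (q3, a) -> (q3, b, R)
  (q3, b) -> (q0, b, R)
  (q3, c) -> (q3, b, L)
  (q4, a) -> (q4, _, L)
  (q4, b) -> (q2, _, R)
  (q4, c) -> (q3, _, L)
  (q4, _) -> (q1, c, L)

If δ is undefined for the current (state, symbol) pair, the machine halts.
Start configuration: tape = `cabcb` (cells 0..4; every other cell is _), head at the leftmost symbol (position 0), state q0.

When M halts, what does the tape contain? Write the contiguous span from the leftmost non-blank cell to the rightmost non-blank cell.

bac_cb

state=q0 head=0 tape=__[c]abcb   (q0,c)→(q0,_,R)
state=q0 head=1 tape=___[a]bcb   (q0,a)→(q4,c,L)
state=q4 head=0 tape=__[_]cbcb   (q4,_)→(q1,c,L)
state=q1 head=-1 tape=_[_]ccbcb   (q1,_)→(q2,_,R)
state=q2 head=0 tape=__[c]cbcb   (q2,c)→(q0,a,R)
state=q0 head=1 tape=__a[c]bcb   (q0,c)→(q0,_,R)
state=q0 head=2 tape=__a_[b]cb   (q0,b)→(q4,_,L)
state=q4 head=1 tape=__a[_]_cb   (q4,_)→(q1,c,L)
state=q1 head=0 tape=__[a]c_cb   (q1,a)→(q4,_,L)
state=q4 head=-1 tape=_[_]_c_cb   (q4,_)→(q1,c,L)
state=q1 head=-2 tape=[_]c_c_cb   (q1,_)→(q2,_,R)
state=q2 head=-1 tape=_[c]_c_cb   (q2,c)→(q0,a,R)
state=q0 head=0 tape=_a[_]c_cb   (q0,_)→(q2,a,L)
state=q2 head=-1 tape=_[a]ac_cb   (q2,a)→(q1,b,L)
state=q1 head=-2 tape=[_]bac_cb   (q1,_)→(q2,_,R)
state=q2 head=-1 tape=_[b]ac_cb
The non-blank tape span at halt is bac_cb.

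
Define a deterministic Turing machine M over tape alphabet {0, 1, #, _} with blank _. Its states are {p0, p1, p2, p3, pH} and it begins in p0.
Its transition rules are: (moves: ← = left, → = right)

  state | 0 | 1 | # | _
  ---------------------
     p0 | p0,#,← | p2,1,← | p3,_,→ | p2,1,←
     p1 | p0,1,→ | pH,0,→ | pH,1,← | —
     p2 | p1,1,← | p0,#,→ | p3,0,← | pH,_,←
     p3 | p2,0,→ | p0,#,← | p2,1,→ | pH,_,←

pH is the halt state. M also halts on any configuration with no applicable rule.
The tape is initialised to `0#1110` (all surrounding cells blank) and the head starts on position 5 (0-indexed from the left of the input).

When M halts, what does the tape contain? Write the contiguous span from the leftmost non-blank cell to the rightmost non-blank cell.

0_011#

p0 | 0#111[0]   read 0 → write #, move ←, go to p0
p0 | 0#11[1]#   read 1 → write 1, move ←, go to p2
p2 | 0#1[1]1#   read 1 → write #, move →, go to p0
p0 | 0#1#[1]#   read 1 → write 1, move ←, go to p2
p2 | 0#1[#]1#   read # → write 0, move ←, go to p3
p3 | 0#[1]01#   read 1 → write #, move ←, go to p0
p0 | 0[#]#01#   read # → write _, move →, go to p3
p3 | 0_[#]01#   read # → write 1, move →, go to p2
p2 | 0_1[0]1#   read 0 → write 1, move ←, go to p1
p1 | 0_[1]11#   read 1 → write 0, move →, go to pH
pH | 0_0[1]1#
The non-blank tape span at halt is 0_011#.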